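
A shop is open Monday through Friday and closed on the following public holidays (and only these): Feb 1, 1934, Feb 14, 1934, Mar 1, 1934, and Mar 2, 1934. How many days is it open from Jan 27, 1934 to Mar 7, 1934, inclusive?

Jan 27, 1934 is a Saturday.
The range spans 40 days (inclusive of both endpoints).
40 = 7 × 5 + 5, so there are 5 full weeks plus 5 extra days.
Each full week contributes 5 weekdays (Mon–Fri): 5 × 5 = 25.
The 5 extra days are Sat, Sun, Mon, Tue, Wed — 3 of them qualify.
Total: 25 + 3 = 28.
Holidays: Feb 1, 1934 (Thu); Feb 14, 1934 (Wed); Mar 1, 1934 (Thu); Mar 2, 1934 (Fri).
All 4 holidays fall on weekdays, so subtract 4.
Business days: 28 − 4 = 24.

24 working days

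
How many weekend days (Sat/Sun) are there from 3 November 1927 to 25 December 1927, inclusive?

3 November 1927 is a Thursday.
The range spans 53 days (inclusive of both endpoints).
53 = 7 × 7 + 4, so there are 7 full weeks plus 4 extra days.
Each full week contributes 2 weekend days (Sat, Sun): 7 × 2 = 14.
The 4 extra days are Thursday, Friday, Saturday, Sunday — 2 of them qualify.
Total: 14 + 2 = 16.

16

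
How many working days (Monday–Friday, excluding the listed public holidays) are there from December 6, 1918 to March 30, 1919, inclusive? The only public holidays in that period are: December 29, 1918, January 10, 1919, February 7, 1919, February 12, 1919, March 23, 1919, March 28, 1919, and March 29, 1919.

77

December 6, 1918 is a Friday.
The range spans 115 days (inclusive of both endpoints).
115 = 7 × 16 + 3, so there are 16 full weeks plus 3 extra days.
Each full week contributes 5 weekdays (Mon–Fri): 16 × 5 = 80.
The 3 extra days are Friday, Saturday, Sunday — 1 of them qualifies.
Total: 80 + 1 = 81.
Holidays: December 29, 1918 (Sun); January 10, 1919 (Fri); February 7, 1919 (Fri); February 12, 1919 (Wed); March 23, 1919 (Sun); March 28, 1919 (Fri); March 29, 1919 (Sat).
4 of the 7 holidays fall on weekdays; the rest are weekends and were already excluded.
Business days: 81 − 4 = 77.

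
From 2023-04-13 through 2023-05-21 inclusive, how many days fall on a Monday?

5 Mondays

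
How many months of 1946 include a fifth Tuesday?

5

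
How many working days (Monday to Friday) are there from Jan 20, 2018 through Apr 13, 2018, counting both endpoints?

60

Jan 20, 2018 is a Saturday.
That's 84 days from start to end, counting both.
84 = 7 × 12, so the span is exactly 12 full weeks.
Each full week contributes 5 weekdays (Mon–Fri): 12 × 5 = 60.
Total: 60.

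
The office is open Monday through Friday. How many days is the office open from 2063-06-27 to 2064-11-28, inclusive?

2063-06-27 is a Wednesday.
The range spans 521 days (inclusive of both endpoints).
521 = 7 × 74 + 3, so there are 74 full weeks plus 3 extra days.
Each full week contributes 5 weekdays (Mon–Fri): 74 × 5 = 370.
The 3 extra days are Wednesday, Thursday, Friday — 3 of them qualify.
Total: 370 + 3 = 373.

373 weekdays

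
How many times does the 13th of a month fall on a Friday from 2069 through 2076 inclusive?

15

Friday-the-13ths by year:
2069: Sep, Dec
2070: Jun
2071: Feb, Mar, Nov
2072: May
2073: Jan, Oct
2074: Apr, Jul
2075: Sep, Dec
2076: Mar, Nov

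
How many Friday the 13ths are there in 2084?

The 13th falls on a Friday when the month's 13th has weekday Fri.
Jan 13 is Thu; Feb 13 is Sun; Mar 13 is Mon; Apr 13 is Thu; May 13 is Sat; Jun 13 is Tue; Jul 13 is Thu; Aug 13 is Sun; Sep 13 is Wed; Oct 13 is Fri ✓; Nov 13 is Mon; Dec 13 is Wed.
Friday the 13ths: Oct.

1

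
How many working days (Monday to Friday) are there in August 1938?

1938-08-01 is a Monday.
The range spans 31 days (inclusive of both endpoints).
31 = 7 × 4 + 3, so there are 4 full weeks plus 3 extra days.
Each full week contributes 5 weekdays (Mon–Fri): 4 × 5 = 20.
The 3 extra days are Monday, Tuesday, Wednesday — 3 of them qualify.
Total: 20 + 3 = 23.

23 weekdays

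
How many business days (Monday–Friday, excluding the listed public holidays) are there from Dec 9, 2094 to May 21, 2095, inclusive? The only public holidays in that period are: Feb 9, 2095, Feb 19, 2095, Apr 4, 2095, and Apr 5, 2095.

114 business days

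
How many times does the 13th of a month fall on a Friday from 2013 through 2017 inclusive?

9

Friday-the-13ths by year:
2013: Sep, Dec
2014: Jun
2015: Feb, Mar, Nov
2016: May
2017: Jan, Oct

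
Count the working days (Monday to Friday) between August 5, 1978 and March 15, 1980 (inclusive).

420 weekdays

August 5, 1978 is a Saturday.
That's 589 days from start to end, counting both.
589 = 7 × 84 + 1, so there are 84 full weeks plus 1 extra day.
Each full week contributes 5 weekdays (Mon–Fri): 84 × 5 = 420.
The 1 extra day is Saturday — none qualify.
Total: 420 + 0 = 420.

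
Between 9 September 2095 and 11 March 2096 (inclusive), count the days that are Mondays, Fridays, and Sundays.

80

9 September 2095 is a Friday.
The range spans 185 days (inclusive of both endpoints).
185 = 7 × 26 + 3, so there are 26 full weeks plus 3 extra days.
Each full week contributes 3 days from the set (Mon, Fri, Sun): 26 × 3 = 78.
The 3 extra days are Friday, Saturday, Sunday — 2 of them qualify.
Total: 78 + 2 = 80.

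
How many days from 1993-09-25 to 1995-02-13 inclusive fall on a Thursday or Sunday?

1993-09-25 is a Saturday.
From 1993-09-25 to 1995-02-13 is 507 days inclusive.
507 = 7 × 72 + 3, so there are 72 full weeks plus 3 extra days.
Each full week contributes 2 days from the set (Thu, Sun): 72 × 2 = 144.
The 3 extra days are Sat, Sun, Mon — 1 of them qualifies.
Total: 144 + 1 = 145.

145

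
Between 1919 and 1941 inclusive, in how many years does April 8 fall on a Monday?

Day of week of April 8 in each year:
1919: Tue, 1920: Thu, 1921: Fri, 1922: Sat, 1923: Sun, 1924: Tue, 1925: Wed, 1926: Thu, 1927: Fri, 1928: Sun, 1929: Mon ✓, 1930: Tue, 1931: Wed, 1932: Fri, 1933: Sat, 1934: Sun, 1935: Mon ✓, 1936: Wed, 1937: Thu, 1938: Fri, 1939: Sat, 1940: Mon ✓, 1941: Tue
Mondays: 1929, 1935, 1940.

3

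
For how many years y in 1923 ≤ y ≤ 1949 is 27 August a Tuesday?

4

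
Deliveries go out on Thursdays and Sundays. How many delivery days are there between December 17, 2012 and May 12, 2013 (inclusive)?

December 17, 2012 is a Monday.
The range spans 147 days (inclusive of both endpoints).
147 = 7 × 21, so the span is exactly 21 full weeks.
Each full week contributes 2 days from the set (Thu, Sun): 21 × 2 = 42.
Total: 42.

42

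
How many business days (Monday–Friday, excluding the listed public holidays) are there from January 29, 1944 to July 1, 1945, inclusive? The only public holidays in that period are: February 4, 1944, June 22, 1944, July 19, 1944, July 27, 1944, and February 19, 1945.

January 29, 1944 is a Saturday.
The range spans 520 days (inclusive of both endpoints).
520 = 7 × 74 + 2, so there are 74 full weeks plus 2 extra days.
Each full week contributes 5 weekdays (Mon–Fri): 74 × 5 = 370.
The 2 extra days are Saturday, Sunday — none qualify.
Total: 370 + 0 = 370.
Holidays: February 4, 1944 (Fri); June 22, 1944 (Thu); July 19, 1944 (Wed); July 27, 1944 (Thu); February 19, 1945 (Mon).
All 5 holidays fall on weekdays, so subtract 5.
Business days: 370 − 5 = 365.

365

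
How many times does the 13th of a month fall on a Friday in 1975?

1

The 13th falls on a Friday when the month's 13th has weekday Fri.
Jan 13 is Mon; Feb 13 is Thu; Mar 13 is Thu; Apr 13 is Sun; May 13 is Tue; Jun 13 is Fri ✓; Jul 13 is Sun; Aug 13 is Wed; Sep 13 is Sat; Oct 13 is Mon; Nov 13 is Thu; Dec 13 is Sat.
Friday the 13ths: Jun.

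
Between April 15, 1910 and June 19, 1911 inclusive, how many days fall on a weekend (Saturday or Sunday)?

124

April 15, 1910 is a Friday.
That's 431 days from start to end, counting both.
431 = 7 × 61 + 4, so there are 61 full weeks plus 4 extra days.
Each full week contributes 2 weekend days (Sat, Sun): 61 × 2 = 122.
The 4 extra days are Friday, Saturday, Sunday, Monday — 2 of them qualify.
Total: 122 + 2 = 124.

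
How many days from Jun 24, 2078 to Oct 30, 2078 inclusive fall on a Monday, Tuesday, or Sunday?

55

Jun 24, 2078 is a Friday.
From Jun 24, 2078 to Oct 30, 2078 is 129 days inclusive.
129 = 7 × 18 + 3, so there are 18 full weeks plus 3 extra days.
Each full week contributes 3 days from the set (Mon, Tue, Sun): 18 × 3 = 54.
The 3 extra days are Friday, Saturday, Sunday — 1 of them qualifies.
Total: 54 + 1 = 55.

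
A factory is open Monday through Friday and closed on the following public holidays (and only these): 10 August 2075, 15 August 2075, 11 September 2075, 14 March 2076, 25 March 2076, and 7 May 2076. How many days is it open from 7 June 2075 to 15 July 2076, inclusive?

7 June 2075 is a Friday.
From 7 June 2075 to 15 July 2076 is 405 days inclusive.
405 = 7 × 57 + 6, so there are 57 full weeks plus 6 extra days.
Each full week contributes 5 weekdays (Mon–Fri): 57 × 5 = 285.
The 6 extra days are Friday, Saturday, Sunday, Monday, Tuesday, Wednesday — 4 of them qualify.
Total: 285 + 4 = 289.
Holidays: 10 August 2075 (Sat); 15 August 2075 (Thu); 11 September 2075 (Wed); 14 March 2076 (Sat); 25 March 2076 (Wed); 7 May 2076 (Thu).
4 of the 6 holidays fall on weekdays; the rest are weekends and were already excluded.
Business days: 289 − 4 = 285.

285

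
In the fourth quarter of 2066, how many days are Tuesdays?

13

Oct 1, 2066 is a Friday.
That's 92 days from start to end, counting both.
92 = 7 × 13 + 1, so there are 13 full weeks plus 1 extra day.
Each full week contributes one Tuesday: 13 so far.
The 1 extra day is Fri — none qualify.
Total: 13 + 0 = 13.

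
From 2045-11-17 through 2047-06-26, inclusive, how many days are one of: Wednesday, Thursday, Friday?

251

2045-11-17 is a Friday.
From 2045-11-17 to 2047-06-26 is 587 days inclusive.
587 = 7 × 83 + 6, so there are 83 full weeks plus 6 extra days.
Each full week contributes 3 days from the set (Wed, Thu, Fri): 83 × 3 = 249.
The 6 extra days are Fri, Sat, Sun, Mon, Tue, Wed — 2 of them qualify.
Total: 249 + 2 = 251.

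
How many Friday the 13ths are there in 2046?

2

The 13th falls on a Friday when the month's 13th has weekday Fri.
Jan 13 is Sat; Feb 13 is Tue; Mar 13 is Tue; Apr 13 is Fri ✓; May 13 is Sun; Jun 13 is Wed; Jul 13 is Fri ✓; Aug 13 is Mon; Sep 13 is Thu; Oct 13 is Sat; Nov 13 is Tue; Dec 13 is Thu.
Friday the 13ths: Apr, Jul.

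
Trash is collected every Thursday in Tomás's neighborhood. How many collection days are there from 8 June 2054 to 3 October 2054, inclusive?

17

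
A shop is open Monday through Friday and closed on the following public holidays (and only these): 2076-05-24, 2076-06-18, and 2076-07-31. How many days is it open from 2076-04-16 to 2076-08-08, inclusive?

80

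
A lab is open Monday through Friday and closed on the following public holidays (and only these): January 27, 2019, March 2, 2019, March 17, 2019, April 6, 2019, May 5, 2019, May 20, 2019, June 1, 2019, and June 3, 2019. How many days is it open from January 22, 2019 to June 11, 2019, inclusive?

99 working days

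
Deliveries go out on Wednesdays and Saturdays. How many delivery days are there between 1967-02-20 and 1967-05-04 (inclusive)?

21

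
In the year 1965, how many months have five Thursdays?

4

A month has five Thursdays exactly when Thursday falls within its first (length − 28) days.
Jan: 31 days, starts Fri → 5 of Fri, Sat, Sun
Feb: 28 days, starts Mon → 5 of (none)
Mar: 31 days, starts Mon → 5 of Mon, Tue, Wed
Apr: 30 days, starts Thu → 5 of Thu, Fri ✓
May: 31 days, starts Sat → 5 of Sat, Sun, Mon
Jun: 30 days, starts Tue → 5 of Tue, Wed
Jul: 31 days, starts Thu → 5 of Thu, Fri, Sat ✓
Aug: 31 days, starts Sun → 5 of Sun, Mon, Tue
Sep: 30 days, starts Wed → 5 of Wed, Thu ✓
Oct: 31 days, starts Fri → 5 of Fri, Sat, Sun
Nov: 30 days, starts Mon → 5 of Mon, Tue
Dec: 31 days, starts Wed → 5 of Wed, Thu, Fri ✓
Months with five Thursdays: Apr, Jul, Sep, Dec.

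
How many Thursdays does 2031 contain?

52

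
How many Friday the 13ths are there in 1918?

2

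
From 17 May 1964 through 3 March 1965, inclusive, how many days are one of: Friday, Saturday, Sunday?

17 May 1964 is a Sunday.
From 17 May 1964 to 3 March 1965 is 291 days inclusive.
291 = 7 × 41 + 4, so there are 41 full weeks plus 4 extra days.
Each full week contributes 3 days from the set (Fri, Sat, Sun): 41 × 3 = 123.
The 4 extra days are Sunday, Monday, Tuesday, Wednesday — 1 of them qualifies.
Total: 123 + 1 = 124.

124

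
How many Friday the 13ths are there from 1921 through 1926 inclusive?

Friday-the-13ths by year:
1921: May
1922: Jan, Oct
1923: Apr, Jul
1924: Jun
1925: Feb, Mar, Nov
1926: Aug

10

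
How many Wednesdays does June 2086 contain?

1 June 2086 is a Saturday.
That's 30 days from start to end, counting both.
30 = 7 × 4 + 2, so there are 4 full weeks plus 2 extra days.
Each full week contributes one Wednesday: 4 so far.
The 2 extra days are Saturday, Sunday — none qualify.
Total: 4 + 0 = 4.

4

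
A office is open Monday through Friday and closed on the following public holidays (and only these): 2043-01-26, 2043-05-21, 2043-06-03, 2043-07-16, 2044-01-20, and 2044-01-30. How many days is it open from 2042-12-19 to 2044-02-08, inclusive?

292

2042-12-19 is a Friday.
That's 417 days from start to end, counting both.
417 = 7 × 59 + 4, so there are 59 full weeks plus 4 extra days.
Each full week contributes 5 weekdays (Mon–Fri): 59 × 5 = 295.
The 4 extra days are Friday, Saturday, Sunday, Monday — 2 of them qualify.
Total: 295 + 2 = 297.
Holidays: 2043-01-26 (Mon); 2043-05-21 (Thu); 2043-06-03 (Wed); 2043-07-16 (Thu); 2044-01-20 (Wed); 2044-01-30 (Sat).
5 of the 6 holidays fall on weekdays; the rest are weekends and were already excluded.
Business days: 297 − 5 = 292.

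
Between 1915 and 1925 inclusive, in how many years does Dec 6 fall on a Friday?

Day of week of December 6 in each year:
1915: Mon, 1916: Wed, 1917: Thu, 1918: Fri ✓, 1919: Sat, 1920: Mon, 1921: Tue, 1922: Wed, 1923: Thu, 1924: Sat, 1925: Sun
Fridays: 1918.

1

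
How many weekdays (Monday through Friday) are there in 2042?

2042-01-01 is a Wednesday.
That's 365 days from start to end, counting both.
365 = 7 × 52 + 1, so there are 52 full weeks plus 1 extra day.
Each full week contributes 5 weekdays (Mon–Fri): 52 × 5 = 260.
The 1 extra day is Wed — 1 of them qualifies.
Total: 260 + 1 = 261.

261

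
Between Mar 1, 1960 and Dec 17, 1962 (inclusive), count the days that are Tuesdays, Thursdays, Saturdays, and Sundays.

584

Mar 1, 1960 is a Tuesday.
That's 1022 days from start to end, counting both.
1022 = 7 × 146, so the span is exactly 146 full weeks.
Each full week contributes 4 days from the set (Tue, Thu, Sat, Sun): 146 × 4 = 584.
Total: 584.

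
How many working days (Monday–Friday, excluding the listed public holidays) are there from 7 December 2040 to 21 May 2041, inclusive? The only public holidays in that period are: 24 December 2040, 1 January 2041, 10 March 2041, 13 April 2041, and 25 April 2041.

7 December 2040 is a Friday.
The range spans 166 days (inclusive of both endpoints).
166 = 7 × 23 + 5, so there are 23 full weeks plus 5 extra days.
Each full week contributes 5 weekdays (Mon–Fri): 23 × 5 = 115.
The 5 extra days are Fri, Sat, Sun, Mon, Tue — 3 of them qualify.
Total: 115 + 3 = 118.
Holidays: 24 December 2040 (Mon); 1 January 2041 (Tue); 10 March 2041 (Sun); 13 April 2041 (Sat); 25 April 2041 (Thu).
3 of the 5 holidays fall on weekdays; the rest are weekends and were already excluded.
Business days: 118 − 3 = 115.

115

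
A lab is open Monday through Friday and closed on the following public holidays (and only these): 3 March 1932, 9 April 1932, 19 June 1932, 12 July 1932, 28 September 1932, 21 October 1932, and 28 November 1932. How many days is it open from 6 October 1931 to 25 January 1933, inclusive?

6 October 1931 is a Tuesday.
From 6 October 1931 to 25 January 1933 is 478 days inclusive.
478 = 7 × 68 + 2, so there are 68 full weeks plus 2 extra days.
Each full week contributes 5 weekdays (Mon–Fri): 68 × 5 = 340.
The 2 extra days are Tue, Wed — 2 of them qualify.
Total: 340 + 2 = 342.
Holidays: 3 March 1932 (Thu); 9 April 1932 (Sat); 19 June 1932 (Sun); 12 July 1932 (Tue); 28 September 1932 (Wed); 21 October 1932 (Fri); 28 November 1932 (Mon).
5 of the 7 holidays fall on weekdays; the rest are weekends and were already excluded.
Business days: 342 − 5 = 337.

337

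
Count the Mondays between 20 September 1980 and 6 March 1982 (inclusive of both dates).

76

20 September 1980 is a Saturday.
That's 533 days from start to end, counting both.
533 = 7 × 76 + 1, so there are 76 full weeks plus 1 extra day.
Each full week contributes one Monday: 76 so far.
The 1 extra day is Sat — none qualify.
Total: 76 + 0 = 76.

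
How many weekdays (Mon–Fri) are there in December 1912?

Dec 1, 1912 is a Sunday.
From Dec 1, 1912 to Dec 31, 1912 is 31 days inclusive.
31 = 7 × 4 + 3, so there are 4 full weeks plus 3 extra days.
Each full week contributes 5 weekdays (Mon–Fri): 4 × 5 = 20.
The 3 extra days are Sun, Mon, Tue — 2 of them qualify.
Total: 20 + 2 = 22.

22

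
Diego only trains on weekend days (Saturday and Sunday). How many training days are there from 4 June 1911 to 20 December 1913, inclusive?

266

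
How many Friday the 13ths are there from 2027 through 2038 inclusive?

19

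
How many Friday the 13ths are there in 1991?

The 13th falls on a Friday when the month's 13th has weekday Fri.
Jan 13 is Sun; Feb 13 is Wed; Mar 13 is Wed; Apr 13 is Sat; May 13 is Mon; Jun 13 is Thu; Jul 13 is Sat; Aug 13 is Tue; Sep 13 is Fri ✓; Oct 13 is Sun; Nov 13 is Wed; Dec 13 is Fri ✓.
Friday the 13ths: Sep, Dec.

2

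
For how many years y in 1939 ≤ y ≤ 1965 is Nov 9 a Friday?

Day of week of November 9 in each year:
1939: Thu, 1940: Sat, 1941: Sun, 1942: Mon, 1943: Tue, 1944: Thu, 1945: Fri ✓, 1946: Sat, 1947: Sun, 1948: Tue, 1949: Wed, 1950: Thu, 1951: Fri ✓, 1952: Sun, 1953: Mon, 1954: Tue, 1955: Wed, 1956: Fri ✓, 1957: Sat, 1958: Sun, 1959: Mon, 1960: Wed, 1961: Thu, 1962: Fri ✓, 1963: Sat, 1964: Mon, 1965: Tue
Fridays: 1945, 1951, 1956, 1962.

4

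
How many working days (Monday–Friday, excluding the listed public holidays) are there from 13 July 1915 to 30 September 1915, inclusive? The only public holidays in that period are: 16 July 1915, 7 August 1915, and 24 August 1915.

13 July 1915 is a Tuesday.
The range spans 80 days (inclusive of both endpoints).
80 = 7 × 11 + 3, so there are 11 full weeks plus 3 extra days.
Each full week contributes 5 weekdays (Mon–Fri): 11 × 5 = 55.
The 3 extra days are Tuesday, Wednesday, Thursday — 3 of them qualify.
Total: 55 + 3 = 58.
Holidays: 16 July 1915 (Fri); 7 August 1915 (Sat); 24 August 1915 (Tue).
2 of the 3 holidays fall on weekdays; the rest are weekends and were already excluded.
Business days: 58 − 2 = 56.

56 working days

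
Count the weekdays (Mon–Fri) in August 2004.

22

2004-08-01 is a Sunday.
The range spans 31 days (inclusive of both endpoints).
31 = 7 × 4 + 3, so there are 4 full weeks plus 3 extra days.
Each full week contributes 5 weekdays (Mon–Fri): 4 × 5 = 20.
The 3 extra days are Sunday, Monday, Tuesday — 2 of them qualify.
Total: 20 + 2 = 22.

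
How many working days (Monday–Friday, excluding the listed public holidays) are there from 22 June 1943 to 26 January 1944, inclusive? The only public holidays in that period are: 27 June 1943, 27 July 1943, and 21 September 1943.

22 June 1943 is a Tuesday.
That's 219 days from start to end, counting both.
219 = 7 × 31 + 2, so there are 31 full weeks plus 2 extra days.
Each full week contributes 5 weekdays (Mon–Fri): 31 × 5 = 155.
The 2 extra days are Tue, Wed — 2 of them qualify.
Total: 155 + 2 = 157.
Holidays: 27 June 1943 (Sun); 27 July 1943 (Tue); 21 September 1943 (Tue).
2 of the 3 holidays fall on weekdays; the rest are weekends and were already excluded.
Business days: 157 − 2 = 155.

155 working days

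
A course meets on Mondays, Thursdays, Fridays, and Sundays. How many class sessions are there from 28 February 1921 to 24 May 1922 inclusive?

257

28 February 1921 is a Monday.
The range spans 451 days (inclusive of both endpoints).
451 = 7 × 64 + 3, so there are 64 full weeks plus 3 extra days.
Each full week contributes 4 days from the set (Mon, Thu, Fri, Sun): 64 × 4 = 256.
The 3 extra days are Monday, Tuesday, Wednesday — 1 of them qualifies.
Total: 256 + 1 = 257.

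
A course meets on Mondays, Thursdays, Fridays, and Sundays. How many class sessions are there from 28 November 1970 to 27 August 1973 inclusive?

28 November 1970 is a Saturday.
The range spans 1004 days (inclusive of both endpoints).
1004 = 7 × 143 + 3, so there are 143 full weeks plus 3 extra days.
Each full week contributes 4 days from the set (Mon, Thu, Fri, Sun): 143 × 4 = 572.
The 3 extra days are Saturday, Sunday, Monday — 2 of them qualify.
Total: 572 + 2 = 574.

574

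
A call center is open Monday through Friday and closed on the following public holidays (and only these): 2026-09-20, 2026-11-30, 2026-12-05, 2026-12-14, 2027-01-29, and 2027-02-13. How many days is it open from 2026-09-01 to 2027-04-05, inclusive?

152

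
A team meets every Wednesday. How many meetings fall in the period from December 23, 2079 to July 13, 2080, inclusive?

29 Wednesdays

December 23, 2079 is a Saturday.
From December 23, 2079 to July 13, 2080 is 204 days inclusive.
204 = 7 × 29 + 1, so there are 29 full weeks plus 1 extra day.
Each full week contributes one Wednesday: 29 so far.
The 1 extra day is Sat — none qualify.
Total: 29 + 0 = 29.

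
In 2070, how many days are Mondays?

52

2070-01-01 is a Wednesday.
That's 365 days from start to end, counting both.
365 = 7 × 52 + 1, so there are 52 full weeks plus 1 extra day.
Each full week contributes one Monday: 52 so far.
The 1 extra day is Wednesday — none qualify.
Total: 52 + 0 = 52.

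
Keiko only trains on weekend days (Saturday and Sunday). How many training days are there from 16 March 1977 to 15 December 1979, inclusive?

287

16 March 1977 is a Wednesday.
The range spans 1005 days (inclusive of both endpoints).
1005 = 7 × 143 + 4, so there are 143 full weeks plus 4 extra days.
Each full week contributes 2 weekend days (Sat, Sun): 143 × 2 = 286.
The 4 extra days are Wed, Thu, Fri, Sat — 1 of them qualifies.
Total: 286 + 1 = 287.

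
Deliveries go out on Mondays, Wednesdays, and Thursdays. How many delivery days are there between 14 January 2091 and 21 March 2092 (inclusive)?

186

14 January 2091 is a Sunday.
That's 433 days from start to end, counting both.
433 = 7 × 61 + 6, so there are 61 full weeks plus 6 extra days.
Each full week contributes 3 days from the set (Mon, Wed, Thu): 61 × 3 = 183.
The 6 extra days are Sun, Mon, Tue, Wed, Thu, Fri — 3 of them qualify.
Total: 183 + 3 = 186.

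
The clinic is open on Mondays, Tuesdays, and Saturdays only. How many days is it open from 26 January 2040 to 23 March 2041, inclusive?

26 January 2040 is a Thursday.
That's 423 days from start to end, counting both.
423 = 7 × 60 + 3, so there are 60 full weeks plus 3 extra days.
Each full week contributes 3 days from the set (Mon, Tue, Sat): 60 × 3 = 180.
The 3 extra days are Thu, Fri, Sat — 1 of them qualifies.
Total: 180 + 1 = 181.

181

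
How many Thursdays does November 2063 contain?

5

November 1, 2063 is a Thursday.
The range spans 30 days (inclusive of both endpoints).
30 = 7 × 4 + 2, so there are 4 full weeks plus 2 extra days.
Each full week contributes one Thursday: 4 so far.
The 2 extra days are Thursday, Friday — 1 of them qualifies.
Total: 4 + 1 = 5.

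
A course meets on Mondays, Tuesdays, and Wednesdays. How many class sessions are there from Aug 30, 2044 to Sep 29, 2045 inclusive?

Aug 30, 2044 is a Tuesday.
From Aug 30, 2044 to Sep 29, 2045 is 396 days inclusive.
396 = 7 × 56 + 4, so there are 56 full weeks plus 4 extra days.
Each full week contributes 3 days from the set (Mon, Tue, Wed): 56 × 3 = 168.
The 4 extra days are Tuesday, Wednesday, Thursday, Friday — 2 of them qualify.
Total: 168 + 2 = 170.

170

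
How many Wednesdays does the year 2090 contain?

52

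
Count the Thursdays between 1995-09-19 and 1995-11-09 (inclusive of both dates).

1995-09-19 is a Tuesday.
From 1995-09-19 to 1995-11-09 is 52 days inclusive.
52 = 7 × 7 + 3, so there are 7 full weeks plus 3 extra days.
Each full week contributes one Thursday: 7 so far.
The 3 extra days are Tuesday, Wednesday, Thursday — 1 of them qualifies.
Total: 7 + 1 = 8.

8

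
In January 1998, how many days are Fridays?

5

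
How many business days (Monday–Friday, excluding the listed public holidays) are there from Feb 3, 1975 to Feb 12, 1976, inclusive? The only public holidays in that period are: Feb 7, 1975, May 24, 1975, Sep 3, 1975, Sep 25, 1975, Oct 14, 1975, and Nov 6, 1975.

Feb 3, 1975 is a Monday.
That's 375 days from start to end, counting both.
375 = 7 × 53 + 4, so there are 53 full weeks plus 4 extra days.
Each full week contributes 5 weekdays (Mon–Fri): 53 × 5 = 265.
The 4 extra days are Mon, Tue, Wed, Thu — 4 of them qualify.
Total: 265 + 4 = 269.
Holidays: Feb 7, 1975 (Fri); May 24, 1975 (Sat); Sep 3, 1975 (Wed); Sep 25, 1975 (Thu); Oct 14, 1975 (Tue); Nov 6, 1975 (Thu).
5 of the 6 holidays fall on weekdays; the rest are weekends and were already excluded.
Business days: 269 − 5 = 264.

264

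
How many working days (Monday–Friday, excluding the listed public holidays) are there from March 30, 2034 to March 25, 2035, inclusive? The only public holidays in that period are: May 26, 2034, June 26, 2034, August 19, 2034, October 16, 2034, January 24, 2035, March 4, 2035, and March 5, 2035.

March 30, 2034 is a Thursday.
That's 361 days from start to end, counting both.
361 = 7 × 51 + 4, so there are 51 full weeks plus 4 extra days.
Each full week contributes 5 weekdays (Mon–Fri): 51 × 5 = 255.
The 4 extra days are Thursday, Friday, Saturday, Sunday — 2 of them qualify.
Total: 255 + 2 = 257.
Holidays: May 26, 2034 (Fri); June 26, 2034 (Mon); August 19, 2034 (Sat); October 16, 2034 (Mon); January 24, 2035 (Wed); March 4, 2035 (Sun); March 5, 2035 (Mon).
5 of the 7 holidays fall on weekdays; the rest are weekends and were already excluded.
Business days: 257 − 5 = 252.

252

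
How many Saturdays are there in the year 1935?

Jan 1, 1935 is a Tuesday.
That's 365 days from start to end, counting both.
365 = 7 × 52 + 1, so there are 52 full weeks plus 1 extra day.
Each full week contributes one Saturday: 52 so far.
The 1 extra day is Tuesday — none qualify.
Total: 52 + 0 = 52.

52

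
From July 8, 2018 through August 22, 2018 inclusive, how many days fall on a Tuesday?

7

July 8, 2018 is a Sunday.
The range spans 46 days (inclusive of both endpoints).
46 = 7 × 6 + 4, so there are 6 full weeks plus 4 extra days.
Each full week contributes one Tuesday: 6 so far.
The 4 extra days are Sun, Mon, Tue, Wed — 1 of them qualifies.
Total: 6 + 1 = 7.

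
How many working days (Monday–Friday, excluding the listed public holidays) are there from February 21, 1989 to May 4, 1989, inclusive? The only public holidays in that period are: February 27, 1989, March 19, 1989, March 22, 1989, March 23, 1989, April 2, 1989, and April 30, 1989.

50 working days

February 21, 1989 is a Tuesday.
From February 21, 1989 to May 4, 1989 is 73 days inclusive.
73 = 7 × 10 + 3, so there are 10 full weeks plus 3 extra days.
Each full week contributes 5 weekdays (Mon–Fri): 10 × 5 = 50.
The 3 extra days are Tue, Wed, Thu — 3 of them qualify.
Total: 50 + 3 = 53.
Holidays: February 27, 1989 (Mon); March 19, 1989 (Sun); March 22, 1989 (Wed); March 23, 1989 (Thu); April 2, 1989 (Sun); April 30, 1989 (Sun).
3 of the 6 holidays fall on weekdays; the rest are weekends and were already excluded.
Business days: 53 − 3 = 50.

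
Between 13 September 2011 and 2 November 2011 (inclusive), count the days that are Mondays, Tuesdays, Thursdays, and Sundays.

13 September 2011 is a Tuesday.
That's 51 days from start to end, counting both.
51 = 7 × 7 + 2, so there are 7 full weeks plus 2 extra days.
Each full week contributes 4 days from the set (Mon, Tue, Thu, Sun): 7 × 4 = 28.
The 2 extra days are Tue, Wed — 1 of them qualifies.
Total: 28 + 1 = 29.

29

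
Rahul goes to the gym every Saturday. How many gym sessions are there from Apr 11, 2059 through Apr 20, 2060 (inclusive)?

Apr 11, 2059 is a Friday.
The range spans 376 days (inclusive of both endpoints).
376 = 7 × 53 + 5, so there are 53 full weeks plus 5 extra days.
Each full week contributes one Saturday: 53 so far.
The 5 extra days are Fri, Sat, Sun, Mon, Tue — 1 of them qualifies.
Total: 53 + 1 = 54.

54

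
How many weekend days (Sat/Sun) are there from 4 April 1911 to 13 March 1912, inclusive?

4 April 1911 is a Tuesday.
That's 345 days from start to end, counting both.
345 = 7 × 49 + 2, so there are 49 full weeks plus 2 extra days.
Each full week contributes 2 weekend days (Sat, Sun): 49 × 2 = 98.
The 2 extra days are Tue, Wed — none qualify.
Total: 98 + 0 = 98.

98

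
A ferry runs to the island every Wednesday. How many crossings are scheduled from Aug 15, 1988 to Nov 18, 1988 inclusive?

Aug 15, 1988 is a Monday.
That's 96 days from start to end, counting both.
96 = 7 × 13 + 5, so there are 13 full weeks plus 5 extra days.
Each full week contributes one Wednesday: 13 so far.
The 5 extra days are Monday, Tuesday, Wednesday, Thursday, Friday — 1 of them qualifies.
Total: 13 + 1 = 14.

14 Wednesdays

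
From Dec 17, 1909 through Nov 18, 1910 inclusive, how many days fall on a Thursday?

Dec 17, 1909 is a Friday.
From Dec 17, 1909 to Nov 18, 1910 is 337 days inclusive.
337 = 7 × 48 + 1, so there are 48 full weeks plus 1 extra day.
Each full week contributes one Thursday: 48 so far.
The 1 extra day is Friday — none qualify.
Total: 48 + 0 = 48.

48 Thursdays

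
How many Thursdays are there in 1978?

52

January 1, 1978 is a Sunday.
The range spans 365 days (inclusive of both endpoints).
365 = 7 × 52 + 1, so there are 52 full weeks plus 1 extra day.
Each full week contributes one Thursday: 52 so far.
The 1 extra day is Sun — none qualify.
Total: 52 + 0 = 52.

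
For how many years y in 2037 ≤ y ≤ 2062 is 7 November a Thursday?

4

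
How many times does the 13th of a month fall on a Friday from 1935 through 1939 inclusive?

Friday-the-13ths by year:
1935: Sep, Dec
1936: Mar, Nov
1937: Aug
1938: May
1939: Jan, Oct

8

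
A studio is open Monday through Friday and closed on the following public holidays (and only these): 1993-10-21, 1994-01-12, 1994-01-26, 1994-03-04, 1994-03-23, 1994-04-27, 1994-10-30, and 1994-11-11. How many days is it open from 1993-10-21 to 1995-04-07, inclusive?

1993-10-21 is a Thursday.
That's 534 days from start to end, counting both.
534 = 7 × 76 + 2, so there are 76 full weeks plus 2 extra days.
Each full week contributes 5 weekdays (Mon–Fri): 76 × 5 = 380.
The 2 extra days are Thu, Fri — 2 of them qualify.
Total: 380 + 2 = 382.
Holidays: 1993-10-21 (Thu); 1994-01-12 (Wed); 1994-01-26 (Wed); 1994-03-04 (Fri); 1994-03-23 (Wed); 1994-04-27 (Wed); 1994-10-30 (Sun); 1994-11-11 (Fri).
7 of the 8 holidays fall on weekdays; the rest are weekends and were already excluded.
Business days: 382 − 7 = 375.

375 working days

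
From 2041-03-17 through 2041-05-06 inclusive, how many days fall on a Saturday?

2041-03-17 is a Sunday.
From 2041-03-17 to 2041-05-06 is 51 days inclusive.
51 = 7 × 7 + 2, so there are 7 full weeks plus 2 extra days.
Each full week contributes one Saturday: 7 so far.
The 2 extra days are Sun, Mon — none qualify.
Total: 7 + 0 = 7.

7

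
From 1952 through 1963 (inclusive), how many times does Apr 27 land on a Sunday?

Day of week of April 27 in each year:
1952: Sun ✓, 1953: Mon, 1954: Tue, 1955: Wed, 1956: Fri, 1957: Sat, 1958: Sun ✓, 1959: Mon, 1960: Wed, 1961: Thu, 1962: Fri, 1963: Sat
Sundays: 1952, 1958.

2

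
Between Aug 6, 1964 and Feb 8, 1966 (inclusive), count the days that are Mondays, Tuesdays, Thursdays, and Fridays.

316

Aug 6, 1964 is a Thursday.
The range spans 552 days (inclusive of both endpoints).
552 = 7 × 78 + 6, so there are 78 full weeks plus 6 extra days.
Each full week contributes 4 days from the set (Mon, Tue, Thu, Fri): 78 × 4 = 312.
The 6 extra days are Thursday, Friday, Saturday, Sunday, Monday, Tuesday — 4 of them qualify.
Total: 312 + 4 = 316.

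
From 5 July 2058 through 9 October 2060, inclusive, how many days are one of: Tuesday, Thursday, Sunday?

5 July 2058 is a Friday.
That's 828 days from start to end, counting both.
828 = 7 × 118 + 2, so there are 118 full weeks plus 2 extra days.
Each full week contributes 3 days from the set (Tue, Thu, Sun): 118 × 3 = 354.
The 2 extra days are Friday, Saturday — none qualify.
Total: 354 + 0 = 354.

354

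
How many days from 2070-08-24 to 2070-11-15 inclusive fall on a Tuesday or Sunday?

2070-08-24 is a Sunday.
From 2070-08-24 to 2070-11-15 is 84 days inclusive.
84 = 7 × 12, so the span is exactly 12 full weeks.
Each full week contributes 2 days from the set (Tue, Sun): 12 × 2 = 24.

24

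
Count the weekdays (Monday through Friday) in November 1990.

November 1, 1990 is a Thursday.
From November 1, 1990 to November 30, 1990 is 30 days inclusive.
30 = 7 × 4 + 2, so there are 4 full weeks plus 2 extra days.
Each full week contributes 5 weekdays (Mon–Fri): 4 × 5 = 20.
The 2 extra days are Thursday, Friday — 2 of them qualify.
Total: 20 + 2 = 22.

22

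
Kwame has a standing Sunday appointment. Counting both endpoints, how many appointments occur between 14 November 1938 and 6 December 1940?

107

14 November 1938 is a Monday.
The range spans 754 days (inclusive of both endpoints).
754 = 7 × 107 + 5, so there are 107 full weeks plus 5 extra days.
Each full week contributes one Sunday: 107 so far.
The 5 extra days are Monday, Tuesday, Wednesday, Thursday, Friday — none qualify.
Total: 107 + 0 = 107.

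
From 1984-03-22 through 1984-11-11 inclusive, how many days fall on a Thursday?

34 Thursdays

1984-03-22 is a Thursday.
From 1984-03-22 to 1984-11-11 is 235 days inclusive.
235 = 7 × 33 + 4, so there are 33 full weeks plus 4 extra days.
Each full week contributes one Thursday: 33 so far.
The 4 extra days are Thursday, Friday, Saturday, Sunday — 1 of them qualifies.
Total: 33 + 1 = 34.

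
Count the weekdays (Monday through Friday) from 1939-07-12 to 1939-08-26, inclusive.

33 weekdays

1939-07-12 is a Wednesday.
The range spans 46 days (inclusive of both endpoints).
46 = 7 × 6 + 4, so there are 6 full weeks plus 4 extra days.
Each full week contributes 5 weekdays (Mon–Fri): 6 × 5 = 30.
The 4 extra days are Wednesday, Thursday, Friday, Saturday — 3 of them qualify.
Total: 30 + 3 = 33.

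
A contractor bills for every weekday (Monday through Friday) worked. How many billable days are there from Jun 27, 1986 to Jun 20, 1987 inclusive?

256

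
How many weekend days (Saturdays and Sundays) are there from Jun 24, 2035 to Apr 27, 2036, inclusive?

Jun 24, 2035 is a Sunday.
From Jun 24, 2035 to Apr 27, 2036 is 309 days inclusive.
309 = 7 × 44 + 1, so there are 44 full weeks plus 1 extra day.
Each full week contributes 2 weekend days (Sat, Sun): 44 × 2 = 88.
The 1 extra day is Sunday — 1 of them qualifies.
Total: 88 + 1 = 89.

89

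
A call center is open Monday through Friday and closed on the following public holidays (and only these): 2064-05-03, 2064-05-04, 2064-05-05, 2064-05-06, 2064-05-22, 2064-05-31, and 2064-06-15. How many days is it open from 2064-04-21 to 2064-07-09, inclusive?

55

2064-04-21 is a Monday.
The range spans 80 days (inclusive of both endpoints).
80 = 7 × 11 + 3, so there are 11 full weeks plus 3 extra days.
Each full week contributes 5 weekdays (Mon–Fri): 11 × 5 = 55.
The 3 extra days are Monday, Tuesday, Wednesday — 3 of them qualify.
Total: 55 + 3 = 58.
Holidays: 2064-05-03 (Sat); 2064-05-04 (Sun); 2064-05-05 (Mon); 2064-05-06 (Tue); 2064-05-22 (Thu); 2064-05-31 (Sat); 2064-06-15 (Sun).
3 of the 7 holidays fall on weekdays; the rest are weekends and were already excluded.
Business days: 58 − 3 = 55.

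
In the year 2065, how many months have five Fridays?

A month has five Fridays exactly when Friday falls within its first (length − 28) days.
Jan: 31 days, starts Thu → 5 of Thu, Fri, Sat ✓
Feb: 28 days, starts Sun → 5 of (none)
Mar: 31 days, starts Sun → 5 of Sun, Mon, Tue
Apr: 30 days, starts Wed → 5 of Wed, Thu
May: 31 days, starts Fri → 5 of Fri, Sat, Sun ✓
Jun: 30 days, starts Mon → 5 of Mon, Tue
Jul: 31 days, starts Wed → 5 of Wed, Thu, Fri ✓
Aug: 31 days, starts Sat → 5 of Sat, Sun, Mon
Sep: 30 days, starts Tue → 5 of Tue, Wed
Oct: 31 days, starts Thu → 5 of Thu, Fri, Sat ✓
Nov: 30 days, starts Sun → 5 of Sun, Mon
Dec: 31 days, starts Tue → 5 of Tue, Wed, Thu
Months with five Fridays: Jan, May, Jul, Oct.

4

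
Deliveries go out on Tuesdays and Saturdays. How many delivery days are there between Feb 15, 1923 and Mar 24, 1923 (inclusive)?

11

Feb 15, 1923 is a Thursday.
That's 38 days from start to end, counting both.
38 = 7 × 5 + 3, so there are 5 full weeks plus 3 extra days.
Each full week contributes 2 days from the set (Tue, Sat): 5 × 2 = 10.
The 3 extra days are Thu, Fri, Sat — 1 of them qualifies.
Total: 10 + 1 = 11.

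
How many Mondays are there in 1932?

52

1932-01-01 is a Friday.
From 1932-01-01 to 1932-12-31 is 366 days inclusive.
366 = 7 × 52 + 2, so there are 52 full weeks plus 2 extra days.
Each full week contributes one Monday: 52 so far.
The 2 extra days are Fri, Sat — none qualify.
Total: 52 + 0 = 52.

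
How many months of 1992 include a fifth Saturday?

4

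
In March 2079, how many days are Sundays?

1 March 2079 is a Wednesday.
The range spans 31 days (inclusive of both endpoints).
31 = 7 × 4 + 3, so there are 4 full weeks plus 3 extra days.
Each full week contributes one Sunday: 4 so far.
The 3 extra days are Wed, Thu, Fri — none qualify.
Total: 4 + 0 = 4.

4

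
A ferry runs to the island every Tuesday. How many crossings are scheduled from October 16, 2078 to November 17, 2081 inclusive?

161

October 16, 2078 is a Sunday.
The range spans 1129 days (inclusive of both endpoints).
1129 = 7 × 161 + 2, so there are 161 full weeks plus 2 extra days.
Each full week contributes one Tuesday: 161 so far.
The 2 extra days are Sun, Mon — none qualify.
Total: 161 + 0 = 161.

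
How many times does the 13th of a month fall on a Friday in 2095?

1

The 13th falls on a Friday when the month's 13th has weekday Fri.
Jan 13 is Thu; Feb 13 is Sun; Mar 13 is Sun; Apr 13 is Wed; May 13 is Fri ✓; Jun 13 is Mon; Jul 13 is Wed; Aug 13 is Sat; Sep 13 is Tue; Oct 13 is Thu; Nov 13 is Sun; Dec 13 is Tue.
Friday the 13ths: May.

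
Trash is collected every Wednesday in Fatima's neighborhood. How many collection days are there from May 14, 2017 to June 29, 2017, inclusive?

May 14, 2017 is a Sunday.
From May 14, 2017 to June 29, 2017 is 47 days inclusive.
47 = 7 × 6 + 5, so there are 6 full weeks plus 5 extra days.
Each full week contributes one Wednesday: 6 so far.
The 5 extra days are Sun, Mon, Tue, Wed, Thu — 1 of them qualifies.
Total: 6 + 1 = 7.

7 Wednesdays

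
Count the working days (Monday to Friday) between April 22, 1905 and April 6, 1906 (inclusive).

250

April 22, 1905 is a Saturday.
The range spans 350 days (inclusive of both endpoints).
350 = 7 × 50, so the span is exactly 50 full weeks.
Each full week contributes 5 weekdays (Mon–Fri): 50 × 5 = 250.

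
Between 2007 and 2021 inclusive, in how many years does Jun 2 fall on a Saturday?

Day of week of June 2 in each year:
2007: Sat ✓, 2008: Mon, 2009: Tue, 2010: Wed, 2011: Thu, 2012: Sat ✓, 2013: Sun, 2014: Mon, 2015: Tue, 2016: Thu, 2017: Fri, 2018: Sat ✓, 2019: Sun, 2020: Tue, 2021: Wed
Saturdays: 2007, 2012, 2018.

3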